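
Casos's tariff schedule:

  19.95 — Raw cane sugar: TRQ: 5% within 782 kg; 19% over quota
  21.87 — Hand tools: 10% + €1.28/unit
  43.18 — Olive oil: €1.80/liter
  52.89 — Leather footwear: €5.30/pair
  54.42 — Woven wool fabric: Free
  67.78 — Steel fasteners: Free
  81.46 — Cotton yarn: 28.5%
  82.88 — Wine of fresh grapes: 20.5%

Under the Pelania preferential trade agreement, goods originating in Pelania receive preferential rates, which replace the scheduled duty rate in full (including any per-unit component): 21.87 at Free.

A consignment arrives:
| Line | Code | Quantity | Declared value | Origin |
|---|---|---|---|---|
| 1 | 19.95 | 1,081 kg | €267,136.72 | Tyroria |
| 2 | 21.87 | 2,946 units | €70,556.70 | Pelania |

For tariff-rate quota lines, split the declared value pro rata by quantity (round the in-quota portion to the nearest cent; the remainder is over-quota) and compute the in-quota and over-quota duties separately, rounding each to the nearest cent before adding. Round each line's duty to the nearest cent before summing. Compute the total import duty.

Line 1 (19.95, Tyroria, 1,081 kg, €267,136.72):
Code 19.95 is under a tariff-rate quota (threshold 782 kg). In-quota: 782 kg at 5%; over-quota: 299 kg at 19%.
Pro-rata value split: in-quota = €267,136.72 × 782/1,081 = €193,247.84; over-quota = €267,136.72 − €193,247.84 = €73,888.88.
In-quota duty = €193,247.84 × 5% = €9,662.39. Over-quota duty = €73,888.88 × 19% = €14,038.89.
Line duty = €9,662.39 + €14,038.89 = €23,701.28.
Line 2 (21.87, Pelania, 2,946 units, €70,556.70):
Base rate for 21.87 is 10% + €1.28/unit.
Origin Pelania qualifies under the Casos–Pelania agreement and 21.87 is covered: preferential rate Free applies instead.
Duty = €70,556.70 × 0% = €0.00.
Total = €23,701.28 + €0.00 = €23,701.28.

€23,701.28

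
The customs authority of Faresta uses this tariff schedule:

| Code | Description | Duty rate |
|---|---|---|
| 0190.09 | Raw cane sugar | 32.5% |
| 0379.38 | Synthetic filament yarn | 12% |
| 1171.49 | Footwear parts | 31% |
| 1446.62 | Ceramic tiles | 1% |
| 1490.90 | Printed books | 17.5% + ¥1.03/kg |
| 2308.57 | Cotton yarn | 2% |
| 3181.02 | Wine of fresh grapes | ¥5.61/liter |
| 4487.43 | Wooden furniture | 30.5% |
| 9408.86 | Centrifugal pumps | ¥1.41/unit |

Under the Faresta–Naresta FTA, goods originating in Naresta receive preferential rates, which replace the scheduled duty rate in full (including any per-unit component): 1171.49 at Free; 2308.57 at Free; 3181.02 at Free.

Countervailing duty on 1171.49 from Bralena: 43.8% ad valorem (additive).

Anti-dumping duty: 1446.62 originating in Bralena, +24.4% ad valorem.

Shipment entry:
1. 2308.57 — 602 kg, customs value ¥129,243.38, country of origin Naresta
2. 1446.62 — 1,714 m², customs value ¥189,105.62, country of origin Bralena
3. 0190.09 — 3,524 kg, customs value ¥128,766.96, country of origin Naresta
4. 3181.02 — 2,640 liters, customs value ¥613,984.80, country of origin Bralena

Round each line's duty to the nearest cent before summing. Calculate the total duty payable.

Line 1 (2308.57, Naresta, 602 kg, ¥129,243.38):
Base rate for 2308.57 is 2%.
Origin Naresta qualifies under the Faresta–Naresta agreement and 2308.57 is covered: preferential rate Free applies instead.
Duty = ¥129,243.38 × 0% = ¥0.00.
Line 2 (1446.62, Bralena, 1,714 m², ¥189,105.62):
Base rate for 1446.62 is 1%.
Additional duty on 1446.62 from Bralena: +24.4%. Applied ad valorem rate: 1% + 24.4% = 25.4%.
Duty = ¥189,105.62 × 25.4% = ¥48,032.83.
Line 3 (0190.09, Naresta, 3,524 kg, ¥128,766.96):
Base rate for 0190.09 is 32.5%.
Origin Naresta is the FTA partner but 0190.09 is not on the preference list; base rate stands.
Duty = ¥128,766.96 × 32.5% = ¥41,849.26.
Line 4 (3181.02, Bralena, 2,640 liters, ¥613,984.80):
Base rate for 3181.02 is ¥5.61/liter.
3181.02 has an FTA preferential rate, but origin Bralena is not Naresta; base rate stands.
Duty = 2,640 × ¥5.61 = ¥14,810.40.
Total = ¥0.00 + ¥48,032.83 + ¥41,849.26 + ¥14,810.40 = ¥104,692.49.

¥104,692.49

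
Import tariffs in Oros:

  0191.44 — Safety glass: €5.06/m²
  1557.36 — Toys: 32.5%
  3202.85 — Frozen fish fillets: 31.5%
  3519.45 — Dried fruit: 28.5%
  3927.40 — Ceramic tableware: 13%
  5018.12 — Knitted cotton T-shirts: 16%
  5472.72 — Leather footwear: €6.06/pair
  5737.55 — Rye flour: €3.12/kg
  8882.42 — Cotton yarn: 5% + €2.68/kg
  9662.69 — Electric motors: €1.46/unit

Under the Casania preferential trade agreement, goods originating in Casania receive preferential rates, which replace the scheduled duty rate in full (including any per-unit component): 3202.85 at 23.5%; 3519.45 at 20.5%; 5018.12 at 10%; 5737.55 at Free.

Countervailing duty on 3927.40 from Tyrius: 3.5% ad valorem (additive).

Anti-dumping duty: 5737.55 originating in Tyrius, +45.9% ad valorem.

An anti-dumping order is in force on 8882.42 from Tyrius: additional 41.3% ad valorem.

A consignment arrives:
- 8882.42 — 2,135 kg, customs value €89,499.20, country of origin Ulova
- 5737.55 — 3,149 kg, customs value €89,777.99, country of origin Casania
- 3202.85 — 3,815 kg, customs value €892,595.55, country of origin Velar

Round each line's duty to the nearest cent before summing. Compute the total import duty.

Line 1 (8882.42, Ulova, 2,135 kg, €89,499.20):
Base rate for 8882.42 is 5% + €2.68/kg.
The additional-duty order on 8882.42 targets Tyrius, not Ulova; it does not apply.
Duty = €89,499.20 × 5% + 2,135 × €2.68 = €10,196.76.
Line 2 (5737.55, Casania, 3,149 kg, €89,777.99):
Base rate for 5737.55 is €3.12/kg.
Origin Casania qualifies under the Oros–Casania agreement and 5737.55 is covered: preferential rate Free applies instead.
The additional-duty order on 5737.55 targets Tyrius, not Casania; it does not apply.
Duty = €89,777.99 × 0% = €0.00.
Line 3 (3202.85, Velar, 3,815 kg, €892,595.55):
Base rate for 3202.85 is 31.5%.
3202.85 has an FTA preferential rate, but origin Velar is not Casania; base rate stands.
Duty = €892,595.55 × 31.5% = €281,167.60.
Total = €10,196.76 + €0.00 + €281,167.60 = €291,364.36.

€291,364.36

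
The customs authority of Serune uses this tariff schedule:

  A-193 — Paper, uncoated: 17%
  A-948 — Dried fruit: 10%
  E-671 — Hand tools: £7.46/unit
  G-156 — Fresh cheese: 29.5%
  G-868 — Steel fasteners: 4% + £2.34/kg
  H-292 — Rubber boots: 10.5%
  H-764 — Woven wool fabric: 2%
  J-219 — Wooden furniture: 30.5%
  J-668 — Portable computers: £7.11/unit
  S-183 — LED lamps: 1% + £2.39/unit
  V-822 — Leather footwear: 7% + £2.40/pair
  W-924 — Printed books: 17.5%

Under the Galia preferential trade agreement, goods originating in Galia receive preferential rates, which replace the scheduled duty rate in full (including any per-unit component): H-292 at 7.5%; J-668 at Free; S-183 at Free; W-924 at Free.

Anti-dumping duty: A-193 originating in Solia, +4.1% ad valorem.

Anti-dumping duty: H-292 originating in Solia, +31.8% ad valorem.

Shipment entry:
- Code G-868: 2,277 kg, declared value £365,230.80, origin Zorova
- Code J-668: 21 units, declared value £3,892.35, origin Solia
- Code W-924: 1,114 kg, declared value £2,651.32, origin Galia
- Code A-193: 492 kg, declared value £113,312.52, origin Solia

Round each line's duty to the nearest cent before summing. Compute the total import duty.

Line 1 (G-868, Zorova, 2,277 kg, £365,230.80):
Base rate for G-868 is 4% + £2.34/kg.
Duty = £365,230.80 × 4% + 2,277 × £2.34 = £19,937.41.
Line 2 (J-668, Solia, 21 units, £3,892.35):
Base rate for J-668 is £7.11/unit.
J-668 has an FTA preferential rate, but origin Solia is not Galia; base rate stands.
Duty = 21 × £7.11 = £149.31.
Line 3 (W-924, Galia, 1,114 kg, £2,651.32):
Base rate for W-924 is 17.5%.
Origin Galia qualifies under the Serune–Galia agreement and W-924 is covered: preferential rate Free applies instead.
Duty = £2,651.32 × 0% = £0.00.
Line 4 (A-193, Solia, 492 kg, £113,312.52):
Base rate for A-193 is 17%.
Additional duty on A-193 from Solia: +4.1%. Applied ad valorem rate: 17% + 4.1% = 21.1%.
Duty = £113,312.52 × 21.1% = £23,908.94.
Total = £19,937.41 + £149.31 + £0.00 + £23,908.94 = £43,995.66.

£43,995.66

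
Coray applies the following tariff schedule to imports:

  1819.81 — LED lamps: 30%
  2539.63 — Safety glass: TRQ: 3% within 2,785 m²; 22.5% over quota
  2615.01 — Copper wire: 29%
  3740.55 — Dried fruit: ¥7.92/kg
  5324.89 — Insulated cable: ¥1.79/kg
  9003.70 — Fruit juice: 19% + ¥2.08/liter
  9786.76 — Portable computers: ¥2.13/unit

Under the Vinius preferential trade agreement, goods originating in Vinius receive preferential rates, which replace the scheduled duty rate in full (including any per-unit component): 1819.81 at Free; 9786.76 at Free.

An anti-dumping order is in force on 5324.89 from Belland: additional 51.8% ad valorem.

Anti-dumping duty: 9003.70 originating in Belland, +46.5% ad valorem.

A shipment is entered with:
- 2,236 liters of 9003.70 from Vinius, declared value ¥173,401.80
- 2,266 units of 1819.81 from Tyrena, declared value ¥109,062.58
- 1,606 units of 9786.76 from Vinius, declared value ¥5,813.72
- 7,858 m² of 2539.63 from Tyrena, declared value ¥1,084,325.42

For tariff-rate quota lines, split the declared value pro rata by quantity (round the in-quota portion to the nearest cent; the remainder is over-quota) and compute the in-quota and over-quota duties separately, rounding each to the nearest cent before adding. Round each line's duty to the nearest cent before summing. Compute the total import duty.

Line 1 (9003.70, Vinius, 2,236 liters, ¥173,401.80):
Base rate for 9003.70 is 19% + ¥2.08/liter.
Origin Vinius is the FTA partner but 9003.70 is not on the preference list; base rate stands.
The additional-duty order on 9003.70 targets Belland, not Vinius; it does not apply.
Duty = ¥173,401.80 × 19% + 2,236 × ¥2.08 = ¥37,597.22.
Line 2 (1819.81, Tyrena, 2,266 units, ¥109,062.58):
Base rate for 1819.81 is 30%.
1819.81 has an FTA preferential rate, but origin Tyrena is not Vinius; base rate stands.
Duty = ¥109,062.58 × 30% = ¥32,718.77.
Line 3 (9786.76, Vinius, 1,606 units, ¥5,813.72):
Base rate for 9786.76 is ¥2.13/unit.
Origin Vinius qualifies under the Coray–Vinius agreement and 9786.76 is covered: preferential rate Free applies instead.
Duty = ¥5,813.72 × 0% = ¥0.00.
Line 4 (2539.63, Tyrena, 7,858 m², ¥1,084,325.42):
Code 2539.63 is under a tariff-rate quota (threshold 2,785 m²). In-quota: 2,785 m² at 3%; over-quota: 5,073 m² at 22.5%.
Pro-rata value split: in-quota = ¥1,084,325.42 × 2,785/7,858 = ¥384,302.15; over-quota = ¥1,084,325.42 − ¥384,302.15 = ¥700,023.27.
In-quota duty = ¥384,302.15 × 3% = ¥11,529.06. Over-quota duty = ¥700,023.27 × 22.5% = ¥157,505.24.
Line duty = ¥11,529.06 + ¥157,505.24 = ¥169,034.30.
Total = ¥37,597.22 + ¥32,718.77 + ¥0.00 + ¥169,034.30 = ¥239,350.29.

¥239,350.29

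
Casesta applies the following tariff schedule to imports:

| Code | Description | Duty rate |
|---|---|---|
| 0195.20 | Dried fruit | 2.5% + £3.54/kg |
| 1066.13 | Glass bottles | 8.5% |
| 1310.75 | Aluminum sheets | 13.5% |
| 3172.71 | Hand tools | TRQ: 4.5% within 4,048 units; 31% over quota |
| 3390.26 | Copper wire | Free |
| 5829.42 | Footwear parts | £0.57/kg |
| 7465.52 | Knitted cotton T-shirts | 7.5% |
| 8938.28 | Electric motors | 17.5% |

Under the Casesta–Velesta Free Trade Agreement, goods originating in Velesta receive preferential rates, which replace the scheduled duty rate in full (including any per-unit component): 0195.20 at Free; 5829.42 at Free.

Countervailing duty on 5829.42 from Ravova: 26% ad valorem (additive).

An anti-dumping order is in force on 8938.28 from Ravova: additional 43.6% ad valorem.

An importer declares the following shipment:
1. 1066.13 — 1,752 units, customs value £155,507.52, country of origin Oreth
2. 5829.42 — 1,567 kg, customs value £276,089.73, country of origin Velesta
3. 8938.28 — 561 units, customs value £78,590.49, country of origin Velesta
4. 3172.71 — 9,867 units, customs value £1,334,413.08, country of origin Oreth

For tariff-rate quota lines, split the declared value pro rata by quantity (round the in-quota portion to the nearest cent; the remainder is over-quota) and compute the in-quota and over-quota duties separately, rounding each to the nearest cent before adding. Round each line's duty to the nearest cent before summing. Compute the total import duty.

£295,564.88

Line 1 (1066.13, Oreth, 1,752 units, £155,507.52):
Base rate for 1066.13 is 8.5%.
Duty = £155,507.52 × 8.5% = £13,218.14.
Line 2 (5829.42, Velesta, 1,567 kg, £276,089.73):
Base rate for 5829.42 is £0.57/kg.
Origin Velesta qualifies under the Casesta–Velesta agreement and 5829.42 is covered: preferential rate Free applies instead.
The additional-duty order on 5829.42 targets Ravova, not Velesta; it does not apply.
Duty = £276,089.73 × 0% = £0.00.
Line 3 (8938.28, Velesta, 561 units, £78,590.49):
Base rate for 8938.28 is 17.5%.
Origin Velesta is the FTA partner but 8938.28 is not on the preference list; base rate stands.
The additional-duty order on 8938.28 targets Ravova, not Velesta; it does not apply.
Duty = £78,590.49 × 17.5% = £13,753.34.
Line 4 (3172.71, Oreth, 9,867 units, £1,334,413.08):
Code 3172.71 is under a tariff-rate quota (threshold 4,048 units). In-quota: 4,048 units at 4.5%; over-quota: 5,819 units at 31%.
Pro-rata value split: in-quota = £1,334,413.08 × 4,048/9,867 = £547,451.52; over-quota = £1,334,413.08 − £547,451.52 = £786,961.56.
In-quota duty = £547,451.52 × 4.5% = £24,635.32. Over-quota duty = £786,961.56 × 31% = £243,958.08.
Line duty = £24,635.32 + £243,958.08 = £268,593.40.
Total = £13,218.14 + £0.00 + £13,753.34 + £268,593.40 = £295,564.88.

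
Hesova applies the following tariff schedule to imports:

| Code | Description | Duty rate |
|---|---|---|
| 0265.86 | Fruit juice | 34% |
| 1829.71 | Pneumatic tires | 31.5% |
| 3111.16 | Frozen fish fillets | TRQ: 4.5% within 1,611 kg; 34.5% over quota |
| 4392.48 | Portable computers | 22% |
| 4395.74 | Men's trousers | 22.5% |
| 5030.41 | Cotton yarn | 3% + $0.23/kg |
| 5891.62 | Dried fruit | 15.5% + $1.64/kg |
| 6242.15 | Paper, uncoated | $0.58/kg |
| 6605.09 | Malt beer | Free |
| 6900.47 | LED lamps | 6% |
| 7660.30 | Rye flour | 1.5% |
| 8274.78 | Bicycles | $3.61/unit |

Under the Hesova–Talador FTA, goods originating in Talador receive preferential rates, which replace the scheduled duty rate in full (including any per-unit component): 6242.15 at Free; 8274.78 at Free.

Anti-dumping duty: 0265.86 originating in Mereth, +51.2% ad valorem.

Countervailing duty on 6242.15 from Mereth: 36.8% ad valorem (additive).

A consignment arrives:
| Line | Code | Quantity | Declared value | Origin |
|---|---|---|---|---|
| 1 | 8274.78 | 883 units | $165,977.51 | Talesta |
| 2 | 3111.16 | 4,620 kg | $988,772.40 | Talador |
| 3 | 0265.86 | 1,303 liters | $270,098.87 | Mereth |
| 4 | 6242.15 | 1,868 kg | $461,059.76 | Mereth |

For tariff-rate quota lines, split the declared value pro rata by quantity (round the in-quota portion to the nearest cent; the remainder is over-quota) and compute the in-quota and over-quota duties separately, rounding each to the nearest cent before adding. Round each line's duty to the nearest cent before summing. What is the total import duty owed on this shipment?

Line 1 (8274.78, Talesta, 883 units, $165,977.51):
Base rate for 8274.78 is $3.61/unit.
8274.78 has an FTA preferential rate, but origin Talesta is not Talador; base rate stands.
Duty = 883 × $3.61 = $3,187.63.
Line 2 (3111.16, Talador, 4,620 kg, $988,772.40):
Code 3111.16 is under a tariff-rate quota (threshold 1,611 kg). In-quota: 1,611 kg at 4.5%; over-quota: 3,009 kg at 34.5%.
Pro-rata value split: in-quota = $988,772.40 × 1,611/4,620 = $344,786.22; over-quota = $988,772.40 − $344,786.22 = $643,986.18.
In-quota duty = $344,786.22 × 4.5% = $15,515.38. Over-quota duty = $643,986.18 × 34.5% = $222,175.23.
Line duty = $15,515.38 + $222,175.23 = $237,690.61.
Line 3 (0265.86, Mereth, 1,303 liters, $270,098.87):
Base rate for 0265.86 is 34%.
Additional duty on 0265.86 from Mereth: +51.2%. Applied ad valorem rate: 34% + 51.2% = 85.2%.
Duty = $270,098.87 × 85.2% = $230,124.24.
Line 4 (6242.15, Mereth, 1,868 kg, $461,059.76):
Base rate for 6242.15 is $0.58/kg.
6242.15 has an FTA preferential rate, but origin Mereth is not Talador; base rate stands.
Additional duty on 6242.15 from Mereth: +36.8% ad valorem. Applied ad valorem rate = 36.8%.
Duty = $461,059.76 × 36.8% + 1,868 × $0.58 = $170,753.43.
Total = $3,187.63 + $237,690.61 + $230,124.24 + $170,753.43 = $641,755.91.

$641,755.91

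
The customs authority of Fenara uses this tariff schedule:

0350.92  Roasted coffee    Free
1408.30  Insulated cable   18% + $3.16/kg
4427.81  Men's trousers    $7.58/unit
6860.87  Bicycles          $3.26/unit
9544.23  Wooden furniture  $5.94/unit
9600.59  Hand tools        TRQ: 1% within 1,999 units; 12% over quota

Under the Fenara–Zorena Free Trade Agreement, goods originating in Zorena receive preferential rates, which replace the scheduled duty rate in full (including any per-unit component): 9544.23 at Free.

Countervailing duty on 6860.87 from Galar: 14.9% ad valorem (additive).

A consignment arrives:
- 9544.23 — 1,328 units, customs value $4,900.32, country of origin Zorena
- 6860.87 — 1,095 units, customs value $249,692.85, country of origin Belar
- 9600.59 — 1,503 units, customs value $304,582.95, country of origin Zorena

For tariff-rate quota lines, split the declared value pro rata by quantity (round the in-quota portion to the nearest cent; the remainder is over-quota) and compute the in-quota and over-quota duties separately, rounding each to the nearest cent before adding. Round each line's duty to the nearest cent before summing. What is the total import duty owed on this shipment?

$6,615.53

Line 1 (9544.23, Zorena, 1,328 units, $4,900.32):
Base rate for 9544.23 is $5.94/unit.
Origin Zorena qualifies under the Fenara–Zorena agreement and 9544.23 is covered: preferential rate Free applies instead.
Duty = $4,900.32 × 0% = $0.00.
Line 2 (6860.87, Belar, 1,095 units, $249,692.85):
Base rate for 6860.87 is $3.26/unit.
The additional-duty order on 6860.87 targets Galar, not Belar; it does not apply.
Duty = 1,095 × $3.26 = $3,569.70.
Line 3 (9600.59, Zorena, 1,503 units, $304,582.95):
Code 9600.59 is under a tariff-rate quota (threshold 1,999 units). Quantity 1,503 units is within the quota, so the in-quota rate 1% applies to the full value.
Duty = $304,582.95 × 1% = $3,045.83.
Total = $0.00 + $3,569.70 + $3,045.83 = $6,615.53.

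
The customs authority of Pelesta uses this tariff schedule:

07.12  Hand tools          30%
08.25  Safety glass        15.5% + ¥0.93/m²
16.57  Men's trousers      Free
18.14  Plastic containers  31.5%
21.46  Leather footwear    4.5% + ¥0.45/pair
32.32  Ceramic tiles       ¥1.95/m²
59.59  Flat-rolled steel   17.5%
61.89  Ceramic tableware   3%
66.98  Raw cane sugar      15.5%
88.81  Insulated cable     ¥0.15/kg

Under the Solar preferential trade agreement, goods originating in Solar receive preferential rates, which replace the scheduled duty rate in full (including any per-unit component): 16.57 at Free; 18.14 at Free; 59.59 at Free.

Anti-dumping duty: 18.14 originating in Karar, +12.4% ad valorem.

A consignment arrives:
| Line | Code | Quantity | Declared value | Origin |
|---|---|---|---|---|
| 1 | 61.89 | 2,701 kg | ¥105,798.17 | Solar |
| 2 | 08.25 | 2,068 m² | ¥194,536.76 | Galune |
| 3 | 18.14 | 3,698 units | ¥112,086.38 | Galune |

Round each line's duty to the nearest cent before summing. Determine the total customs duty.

Line 1 (61.89, Solar, 2,701 kg, ¥105,798.17):
Base rate for 61.89 is 3%.
Origin Solar is the FTA partner but 61.89 is not on the preference list; base rate stands.
Duty = ¥105,798.17 × 3% = ¥3,173.95.
Line 2 (08.25, Galune, 2,068 m², ¥194,536.76):
Base rate for 08.25 is 15.5% + ¥0.93/m².
Duty = ¥194,536.76 × 15.5% + 2,068 × ¥0.93 = ¥32,076.44.
Line 3 (18.14, Galune, 3,698 units, ¥112,086.38):
Base rate for 18.14 is 31.5%.
18.14 has an FTA preferential rate, but origin Galune is not Solar; base rate stands.
The additional-duty order on 18.14 targets Karar, not Galune; it does not apply.
Duty = ¥112,086.38 × 31.5% = ¥35,307.21.
Total = ¥3,173.95 + ¥32,076.44 + ¥35,307.21 = ¥70,557.60.

¥70,557.60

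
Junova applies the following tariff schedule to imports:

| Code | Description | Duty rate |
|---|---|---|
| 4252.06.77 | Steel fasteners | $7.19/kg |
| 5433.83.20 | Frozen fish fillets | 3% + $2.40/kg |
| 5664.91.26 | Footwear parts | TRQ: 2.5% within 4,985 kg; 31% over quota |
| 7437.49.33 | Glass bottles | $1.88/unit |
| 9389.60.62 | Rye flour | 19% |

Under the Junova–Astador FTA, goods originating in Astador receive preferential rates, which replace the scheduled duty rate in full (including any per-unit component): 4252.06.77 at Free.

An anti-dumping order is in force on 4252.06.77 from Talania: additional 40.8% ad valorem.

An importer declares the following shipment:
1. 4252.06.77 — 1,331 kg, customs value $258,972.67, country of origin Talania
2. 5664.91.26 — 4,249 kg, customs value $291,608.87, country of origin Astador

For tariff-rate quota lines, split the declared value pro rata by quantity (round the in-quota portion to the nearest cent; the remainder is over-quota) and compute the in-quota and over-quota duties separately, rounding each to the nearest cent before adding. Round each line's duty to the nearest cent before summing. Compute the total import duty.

$122,520.96

Line 1 (4252.06.77, Talania, 1,331 kg, $258,972.67):
Base rate for 4252.06.77 is $7.19/kg.
4252.06.77 has an FTA preferential rate, but origin Talania is not Astador; base rate stands.
Additional duty on 4252.06.77 from Talania: +40.8% ad valorem. Applied ad valorem rate = 40.8%.
Duty = $258,972.67 × 40.8% + 1,331 × $7.19 = $115,230.74.
Line 2 (5664.91.26, Astador, 4,249 kg, $291,608.87):
Code 5664.91.26 is under a tariff-rate quota (threshold 4,985 kg). Quantity 4,249 kg is within the quota, so the in-quota rate 2.5% applies to the full value.
Duty = $291,608.87 × 2.5% = $7,290.22.
Total = $115,230.74 + $7,290.22 = $122,520.96.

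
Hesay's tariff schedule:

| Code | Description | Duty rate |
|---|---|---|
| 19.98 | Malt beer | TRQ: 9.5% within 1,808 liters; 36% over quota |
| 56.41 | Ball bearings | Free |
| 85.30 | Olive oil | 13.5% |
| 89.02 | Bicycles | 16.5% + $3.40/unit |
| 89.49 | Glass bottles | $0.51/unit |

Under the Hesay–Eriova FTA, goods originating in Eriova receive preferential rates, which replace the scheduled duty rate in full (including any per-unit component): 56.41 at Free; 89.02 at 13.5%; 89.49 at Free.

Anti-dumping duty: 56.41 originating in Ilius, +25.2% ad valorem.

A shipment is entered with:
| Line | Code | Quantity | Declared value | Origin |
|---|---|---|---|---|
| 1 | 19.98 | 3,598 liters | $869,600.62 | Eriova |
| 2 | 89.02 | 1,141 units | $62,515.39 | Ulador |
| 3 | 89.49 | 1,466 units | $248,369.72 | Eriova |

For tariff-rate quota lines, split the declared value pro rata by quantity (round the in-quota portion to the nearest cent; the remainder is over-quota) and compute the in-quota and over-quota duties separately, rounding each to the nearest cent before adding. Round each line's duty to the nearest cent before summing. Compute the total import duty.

Line 1 (19.98, Eriova, 3,598 liters, $869,600.62):
Code 19.98 is under a tariff-rate quota (threshold 1,808 liters). In-quota: 1,808 liters at 9.5%; over-quota: 1,790 liters at 36%.
Pro-rata value split: in-quota = $869,600.62 × 1,808/3,598 = $436,975.52; over-quota = $869,600.62 − $436,975.52 = $432,625.10.
In-quota duty = $436,975.52 × 9.5% = $41,512.67. Over-quota duty = $432,625.10 × 36% = $155,745.04.
Line duty = $41,512.67 + $155,745.04 = $197,257.71.
Line 2 (89.02, Ulador, 1,141 units, $62,515.39):
Base rate for 89.02 is 16.5% + $3.40/unit.
89.02 has an FTA preferential rate, but origin Ulador is not Eriova; base rate stands.
Duty = $62,515.39 × 16.5% + 1,141 × $3.40 = $14,194.44.
Line 3 (89.49, Eriova, 1,466 units, $248,369.72):
Base rate for 89.49 is $0.51/unit.
Origin Eriova qualifies under the Hesay–Eriova agreement and 89.49 is covered: preferential rate Free applies instead.
Duty = $248,369.72 × 0% = $0.00.
Total = $197,257.71 + $14,194.44 + $0.00 = $211,452.15.

$211,452.15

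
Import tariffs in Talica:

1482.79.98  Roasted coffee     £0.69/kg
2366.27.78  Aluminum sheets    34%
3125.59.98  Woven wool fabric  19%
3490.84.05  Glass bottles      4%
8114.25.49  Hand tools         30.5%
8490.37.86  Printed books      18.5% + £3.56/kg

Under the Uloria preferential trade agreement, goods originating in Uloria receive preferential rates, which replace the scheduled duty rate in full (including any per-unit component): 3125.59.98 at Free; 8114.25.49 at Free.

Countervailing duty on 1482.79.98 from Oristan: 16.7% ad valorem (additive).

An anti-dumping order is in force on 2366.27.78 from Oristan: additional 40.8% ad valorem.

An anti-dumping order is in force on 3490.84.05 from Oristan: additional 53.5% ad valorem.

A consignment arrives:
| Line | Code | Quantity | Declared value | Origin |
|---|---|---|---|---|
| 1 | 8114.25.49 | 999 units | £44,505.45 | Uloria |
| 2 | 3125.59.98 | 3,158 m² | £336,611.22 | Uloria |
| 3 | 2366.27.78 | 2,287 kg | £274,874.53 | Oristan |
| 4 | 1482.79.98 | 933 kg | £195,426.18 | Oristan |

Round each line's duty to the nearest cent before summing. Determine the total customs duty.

£238,886.09

Line 1 (8114.25.49, Uloria, 999 units, £44,505.45):
Base rate for 8114.25.49 is 30.5%.
Origin Uloria qualifies under the Talica–Uloria agreement and 8114.25.49 is covered: preferential rate Free applies instead.
Duty = £44,505.45 × 0% = £0.00.
Line 2 (3125.59.98, Uloria, 3,158 m², £336,611.22):
Base rate for 3125.59.98 is 19%.
Origin Uloria qualifies under the Talica–Uloria agreement and 3125.59.98 is covered: preferential rate Free applies instead.
Duty = £336,611.22 × 0% = £0.00.
Line 3 (2366.27.78, Oristan, 2,287 kg, £274,874.53):
Base rate for 2366.27.78 is 34%.
Additional duty on 2366.27.78 from Oristan: +40.8%. Applied ad valorem rate: 34% + 40.8% = 74.8%.
Duty = £274,874.53 × 74.8% = £205,606.15.
Line 4 (1482.79.98, Oristan, 933 kg, £195,426.18):
Base rate for 1482.79.98 is £0.69/kg.
Additional duty on 1482.79.98 from Oristan: +16.7% ad valorem. Applied ad valorem rate = 16.7%.
Duty = £195,426.18 × 16.7% + 933 × £0.69 = £33,279.94.
Total = £0.00 + £0.00 + £205,606.15 + £33,279.94 = £238,886.09.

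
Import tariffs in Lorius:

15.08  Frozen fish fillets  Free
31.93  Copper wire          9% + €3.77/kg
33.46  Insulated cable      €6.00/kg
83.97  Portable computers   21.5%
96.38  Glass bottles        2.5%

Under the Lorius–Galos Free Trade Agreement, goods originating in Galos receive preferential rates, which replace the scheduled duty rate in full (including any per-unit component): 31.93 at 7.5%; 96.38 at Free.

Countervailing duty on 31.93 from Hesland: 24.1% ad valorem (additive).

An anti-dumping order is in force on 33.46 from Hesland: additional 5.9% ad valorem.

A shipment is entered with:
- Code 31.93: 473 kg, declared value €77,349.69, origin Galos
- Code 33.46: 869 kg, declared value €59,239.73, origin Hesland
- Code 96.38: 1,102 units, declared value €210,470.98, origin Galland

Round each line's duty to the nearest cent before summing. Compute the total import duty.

€19,772.14

Line 1 (31.93, Galos, 473 kg, €77,349.69):
Base rate for 31.93 is 9% + €3.77/kg.
Origin Galos qualifies under the Lorius–Galos agreement and 31.93 is covered: preferential rate 7.5% applies instead.
The additional-duty order on 31.93 targets Hesland, not Galos; it does not apply.
Duty = €77,349.69 × 7.5% = €5,801.23.
Line 2 (33.46, Hesland, 869 kg, €59,239.73):
Base rate for 33.46 is €6.00/kg.
Additional duty on 33.46 from Hesland: +5.9% ad valorem. Applied ad valorem rate = 5.9%.
Duty = €59,239.73 × 5.9% + 869 × €6.00 = €8,709.14.
Line 3 (96.38, Galland, 1,102 units, €210,470.98):
Base rate for 96.38 is 2.5%.
96.38 has an FTA preferential rate, but origin Galland is not Galos; base rate stands.
Duty = €210,470.98 × 2.5% = €5,261.77.
Total = €5,801.23 + €8,709.14 + €5,261.77 = €19,772.14.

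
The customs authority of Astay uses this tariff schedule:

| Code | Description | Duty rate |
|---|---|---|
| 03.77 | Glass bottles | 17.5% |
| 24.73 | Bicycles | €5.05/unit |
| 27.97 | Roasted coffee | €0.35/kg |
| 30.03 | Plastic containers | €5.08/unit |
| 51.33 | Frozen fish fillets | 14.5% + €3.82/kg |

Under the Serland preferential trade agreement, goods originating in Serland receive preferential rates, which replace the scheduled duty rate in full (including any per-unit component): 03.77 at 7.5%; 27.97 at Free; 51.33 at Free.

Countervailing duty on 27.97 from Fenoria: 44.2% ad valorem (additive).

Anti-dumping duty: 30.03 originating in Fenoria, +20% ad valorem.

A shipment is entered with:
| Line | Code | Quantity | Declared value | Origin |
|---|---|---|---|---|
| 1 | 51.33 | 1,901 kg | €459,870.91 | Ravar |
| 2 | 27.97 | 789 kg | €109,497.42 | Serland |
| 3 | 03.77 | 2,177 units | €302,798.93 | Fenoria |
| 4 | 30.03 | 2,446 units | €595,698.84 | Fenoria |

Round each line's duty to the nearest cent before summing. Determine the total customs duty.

Line 1 (51.33, Ravar, 1,901 kg, €459,870.91):
Base rate for 51.33 is 14.5% + €3.82/kg.
51.33 has an FTA preferential rate, but origin Ravar is not Serland; base rate stands.
Duty = €459,870.91 × 14.5% + 1,901 × €3.82 = €73,943.10.
Line 2 (27.97, Serland, 789 kg, €109,497.42):
Base rate for 27.97 is €0.35/kg.
Origin Serland qualifies under the Astay–Serland agreement and 27.97 is covered: preferential rate Free applies instead.
The additional-duty order on 27.97 targets Fenoria, not Serland; it does not apply.
Duty = €109,497.42 × 0% = €0.00.
Line 3 (03.77, Fenoria, 2,177 units, €302,798.93):
Base rate for 03.77 is 17.5%.
03.77 has an FTA preferential rate, but origin Fenoria is not Serland; base rate stands.
Duty = €302,798.93 × 17.5% = €52,989.81.
Line 4 (30.03, Fenoria, 2,446 units, €595,698.84):
Base rate for 30.03 is €5.08/unit.
Additional duty on 30.03 from Fenoria: +20% ad valorem. Applied ad valorem rate = 20%.
Duty = €595,698.84 × 20% + 2,446 × €5.08 = €131,565.45.
Total = €73,943.10 + €0.00 + €52,989.81 + €131,565.45 = €258,498.36.

€258,498.36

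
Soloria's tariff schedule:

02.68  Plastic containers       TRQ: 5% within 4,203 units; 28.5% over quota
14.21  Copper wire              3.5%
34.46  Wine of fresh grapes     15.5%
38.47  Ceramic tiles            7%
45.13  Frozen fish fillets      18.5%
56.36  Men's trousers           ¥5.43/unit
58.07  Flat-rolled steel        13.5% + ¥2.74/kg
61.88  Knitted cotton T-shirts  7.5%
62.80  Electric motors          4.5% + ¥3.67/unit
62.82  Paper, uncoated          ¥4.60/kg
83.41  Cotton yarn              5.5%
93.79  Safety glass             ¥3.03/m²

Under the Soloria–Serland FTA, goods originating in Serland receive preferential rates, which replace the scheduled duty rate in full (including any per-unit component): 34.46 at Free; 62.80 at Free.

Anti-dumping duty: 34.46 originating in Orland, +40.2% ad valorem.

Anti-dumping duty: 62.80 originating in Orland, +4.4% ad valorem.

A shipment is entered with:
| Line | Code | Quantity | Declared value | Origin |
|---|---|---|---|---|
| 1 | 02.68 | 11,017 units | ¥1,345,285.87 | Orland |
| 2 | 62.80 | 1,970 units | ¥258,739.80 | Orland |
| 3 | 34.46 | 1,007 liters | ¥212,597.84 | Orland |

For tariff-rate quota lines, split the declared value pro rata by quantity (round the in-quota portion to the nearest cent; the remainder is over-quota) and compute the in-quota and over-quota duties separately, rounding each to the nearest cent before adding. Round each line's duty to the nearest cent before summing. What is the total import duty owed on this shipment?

Line 1 (02.68, Orland, 11,017 units, ¥1,345,285.87):
Code 02.68 is under a tariff-rate quota (threshold 4,203 units). In-quota: 4,203 units at 5%; over-quota: 6,814 units at 28.5%.
Pro-rata value split: in-quota = ¥1,345,285.87 × 4,203/11,017 = ¥513,228.33; over-quota = ¥1,345,285.87 − ¥513,228.33 = ¥832,057.54.
In-quota duty = ¥513,228.33 × 5% = ¥25,661.42. Over-quota duty = ¥832,057.54 × 28.5% = ¥237,136.40.
Line duty = ¥25,661.42 + ¥237,136.40 = ¥262,797.82.
Line 2 (62.80, Orland, 1,970 units, ¥258,739.80):
Base rate for 62.80 is 4.5% + ¥3.67/unit.
62.80 has an FTA preferential rate, but origin Orland is not Serland; base rate stands.
Additional duty on 62.80 from Orland: +4.4%. Applied ad valorem rate: 4.5% + 4.4% = 8.9%.
Duty = ¥258,739.80 × 8.9% + 1,970 × ¥3.67 = ¥30,257.74.
Line 3 (34.46, Orland, 1,007 liters, ¥212,597.84):
Base rate for 34.46 is 15.5%.
34.46 has an FTA preferential rate, but origin Orland is not Serland; base rate stands.
Additional duty on 34.46 from Orland: +40.2%. Applied ad valorem rate: 15.5% + 40.2% = 55.7%.
Duty = ¥212,597.84 × 55.7% = ¥118,417.00.
Total = ¥262,797.82 + ¥30,257.74 + ¥118,417.00 = ¥411,472.56.

¥411,472.56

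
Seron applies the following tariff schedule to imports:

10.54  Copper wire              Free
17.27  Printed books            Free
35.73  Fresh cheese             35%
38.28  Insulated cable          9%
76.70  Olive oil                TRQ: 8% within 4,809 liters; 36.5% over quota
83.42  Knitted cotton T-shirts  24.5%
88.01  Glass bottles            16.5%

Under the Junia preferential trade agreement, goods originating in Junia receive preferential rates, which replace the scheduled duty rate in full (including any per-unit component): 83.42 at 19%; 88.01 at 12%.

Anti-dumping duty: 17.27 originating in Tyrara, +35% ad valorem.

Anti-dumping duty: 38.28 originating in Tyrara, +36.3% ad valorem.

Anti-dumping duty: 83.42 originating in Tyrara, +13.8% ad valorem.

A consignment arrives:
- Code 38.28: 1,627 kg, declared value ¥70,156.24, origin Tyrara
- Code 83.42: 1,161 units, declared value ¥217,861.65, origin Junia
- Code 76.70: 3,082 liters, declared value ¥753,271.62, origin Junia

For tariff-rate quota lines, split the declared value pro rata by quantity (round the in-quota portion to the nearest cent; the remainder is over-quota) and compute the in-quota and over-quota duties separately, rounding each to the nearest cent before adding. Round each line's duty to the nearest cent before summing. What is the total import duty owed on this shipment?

Line 1 (38.28, Tyrara, 1,627 kg, ¥70,156.24):
Base rate for 38.28 is 9%.
Additional duty on 38.28 from Tyrara: +36.3%. Applied ad valorem rate: 9% + 36.3% = 45.3%.
Duty = ¥70,156.24 × 45.3% = ¥31,780.78.
Line 2 (83.42, Junia, 1,161 units, ¥217,861.65):
Base rate for 83.42 is 24.5%.
Origin Junia qualifies under the Seron–Junia agreement and 83.42 is covered: preferential rate 19% applies instead.
The additional-duty order on 83.42 targets Tyrara, not Junia; it does not apply.
Duty = ¥217,861.65 × 19% = ¥41,393.71.
Line 3 (76.70, Junia, 3,082 liters, ¥753,271.62):
Code 76.70 is under a tariff-rate quota (threshold 4,809 liters). Quantity 3,082 liters is within the quota, so the in-quota rate 8% applies to the full value.
Duty = ¥753,271.62 × 8% = ¥60,261.73.
Total = ¥31,780.78 + ¥41,393.71 + ¥60,261.73 = ¥133,436.22.

¥133,436.22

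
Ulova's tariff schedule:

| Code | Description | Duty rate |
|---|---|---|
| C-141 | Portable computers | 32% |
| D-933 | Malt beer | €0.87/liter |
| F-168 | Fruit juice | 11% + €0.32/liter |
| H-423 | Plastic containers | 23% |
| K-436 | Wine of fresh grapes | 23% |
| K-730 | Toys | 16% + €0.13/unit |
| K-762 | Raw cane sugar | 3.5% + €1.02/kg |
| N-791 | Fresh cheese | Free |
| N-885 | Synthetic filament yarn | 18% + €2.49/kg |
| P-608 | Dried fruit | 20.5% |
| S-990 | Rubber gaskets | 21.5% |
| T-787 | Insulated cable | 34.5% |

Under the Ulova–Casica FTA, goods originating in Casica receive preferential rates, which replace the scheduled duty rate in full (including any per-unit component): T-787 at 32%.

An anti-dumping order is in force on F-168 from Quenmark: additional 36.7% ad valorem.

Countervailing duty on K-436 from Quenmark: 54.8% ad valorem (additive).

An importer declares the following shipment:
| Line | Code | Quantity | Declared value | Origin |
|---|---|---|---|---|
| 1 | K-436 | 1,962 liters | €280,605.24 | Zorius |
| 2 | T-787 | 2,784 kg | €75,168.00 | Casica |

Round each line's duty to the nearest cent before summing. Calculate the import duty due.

Line 1 (K-436, Zorius, 1,962 liters, €280,605.24):
Base rate for K-436 is 23%.
The additional-duty order on K-436 targets Quenmark, not Zorius; it does not apply.
Duty = €280,605.24 × 23% = €64,539.21.
Line 2 (T-787, Casica, 2,784 kg, €75,168.00):
Base rate for T-787 is 34.5%.
Origin Casica qualifies under the Ulova–Casica agreement and T-787 is covered: preferential rate 32% applies instead.
Duty = €75,168.00 × 32% = €24,053.76.
Total = €64,539.21 + €24,053.76 = €88,592.97.

€88,592.97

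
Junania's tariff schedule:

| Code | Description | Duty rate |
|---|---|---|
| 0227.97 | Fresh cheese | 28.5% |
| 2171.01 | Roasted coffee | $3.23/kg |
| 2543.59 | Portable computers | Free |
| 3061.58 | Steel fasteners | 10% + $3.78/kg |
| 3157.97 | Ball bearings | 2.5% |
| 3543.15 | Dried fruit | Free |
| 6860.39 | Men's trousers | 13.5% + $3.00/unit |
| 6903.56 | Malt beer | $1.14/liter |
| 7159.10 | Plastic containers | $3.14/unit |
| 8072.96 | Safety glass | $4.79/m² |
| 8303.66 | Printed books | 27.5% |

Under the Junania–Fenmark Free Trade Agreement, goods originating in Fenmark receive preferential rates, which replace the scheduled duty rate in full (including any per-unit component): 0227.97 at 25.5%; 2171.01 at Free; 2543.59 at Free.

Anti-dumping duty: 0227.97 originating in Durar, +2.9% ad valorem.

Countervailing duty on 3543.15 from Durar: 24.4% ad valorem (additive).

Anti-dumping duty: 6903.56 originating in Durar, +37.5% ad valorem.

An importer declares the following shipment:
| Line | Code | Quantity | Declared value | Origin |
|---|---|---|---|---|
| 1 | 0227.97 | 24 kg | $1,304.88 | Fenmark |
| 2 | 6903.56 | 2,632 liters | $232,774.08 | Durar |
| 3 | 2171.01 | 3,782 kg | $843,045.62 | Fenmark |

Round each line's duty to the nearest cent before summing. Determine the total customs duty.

Line 1 (0227.97, Fenmark, 24 kg, $1,304.88):
Base rate for 0227.97 is 28.5%.
Origin Fenmark qualifies under the Junania–Fenmark agreement and 0227.97 is covered: preferential rate 25.5% applies instead.
The additional-duty order on 0227.97 targets Durar, not Fenmark; it does not apply.
Duty = $1,304.88 × 25.5% = $332.74.
Line 2 (6903.56, Durar, 2,632 liters, $232,774.08):
Base rate for 6903.56 is $1.14/liter.
Additional duty on 6903.56 from Durar: +37.5% ad valorem. Applied ad valorem rate = 37.5%.
Duty = $232,774.08 × 37.5% + 2,632 × $1.14 = $90,290.76.
Line 3 (2171.01, Fenmark, 3,782 kg, $843,045.62):
Base rate for 2171.01 is $3.23/kg.
Origin Fenmark qualifies under the Junania–Fenmark agreement and 2171.01 is covered: preferential rate Free applies instead.
Duty = $843,045.62 × 0% = $0.00.
Total = $332.74 + $90,290.76 + $0.00 = $90,623.50.

$90,623.50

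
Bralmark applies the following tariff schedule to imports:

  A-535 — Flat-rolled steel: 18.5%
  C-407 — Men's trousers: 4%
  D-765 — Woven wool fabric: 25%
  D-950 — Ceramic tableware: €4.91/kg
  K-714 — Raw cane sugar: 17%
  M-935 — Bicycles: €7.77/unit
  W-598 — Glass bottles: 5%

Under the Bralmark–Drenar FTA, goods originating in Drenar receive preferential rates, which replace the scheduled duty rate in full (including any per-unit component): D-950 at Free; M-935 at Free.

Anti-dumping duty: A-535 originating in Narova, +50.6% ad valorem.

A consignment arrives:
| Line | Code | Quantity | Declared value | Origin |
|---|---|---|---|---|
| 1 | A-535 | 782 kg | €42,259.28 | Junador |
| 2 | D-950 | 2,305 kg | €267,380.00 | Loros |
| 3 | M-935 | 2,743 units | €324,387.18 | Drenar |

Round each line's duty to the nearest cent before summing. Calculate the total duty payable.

Line 1 (A-535, Junador, 782 kg, €42,259.28):
Base rate for A-535 is 18.5%.
The additional-duty order on A-535 targets Narova, not Junador; it does not apply.
Duty = €42,259.28 × 18.5% = €7,817.97.
Line 2 (D-950, Loros, 2,305 kg, €267,380.00):
Base rate for D-950 is €4.91/kg.
D-950 has an FTA preferential rate, but origin Loros is not Drenar; base rate stands.
Duty = 2,305 × €4.91 = €11,317.55.
Line 3 (M-935, Drenar, 2,743 units, €324,387.18):
Base rate for M-935 is €7.77/unit.
Origin Drenar qualifies under the Bralmark–Drenar agreement and M-935 is covered: preferential rate Free applies instead.
Duty = €324,387.18 × 0% = €0.00.
Total = €7,817.97 + €11,317.55 + €0.00 = €19,135.52.

€19,135.52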